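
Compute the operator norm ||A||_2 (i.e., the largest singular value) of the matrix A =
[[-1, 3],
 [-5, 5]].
||A||_2 = sqrt((60 + sqrt(3200))/2) ≈ 7.6344 (= sqrt(largest eigenvalue of A^T A))

||A||_2 = sigma_max(A) = sqrt(lambda_max(A^T A)). Form the symmetric matrix M = A^T A =
[[26, -28],
 [-28, 34]].
Its characteristic polynomial (trace, determinant of M give the coefficients) is
  p(λ) = det(λ I - M) = λ^2 - 60λ + 100.
For λ^2 - 60λ + 100 the discriminant is 3200. It is nonnegative but not a perfect square, so the roots are real and irrational: λ = (60 ± sqrt(3200))/2 ≈ 58.2843, 1.7157.
So the eigenvalues of A^T A are ≈ 1.7157, 58.2843 (all ≥ 0, as they must be for A^T A). The largest is λ_max = (60 + sqrt(3200))/2 ≈ 58.2843, hence ||A||_2 = sqrt(λ_max) = sqrt((60 + sqrt(3200))/2) ≈ 7.6344.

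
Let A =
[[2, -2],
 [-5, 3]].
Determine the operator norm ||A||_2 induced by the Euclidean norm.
||A||_2 = sqrt((42 + sqrt(1700))/2) ≈ 6.451 (= sqrt(largest eigenvalue of A^T A))

||A||_2 = sigma_max(A) = sqrt(lambda_max(A^T A)). Form the symmetric matrix M = A^T A =
[[29, -19],
 [-19, 13]].
Its characteristic polynomial (trace, determinant of M give the coefficients) is
  p(λ) = det(λ I - M) = λ^2 - 42λ + 16.
For λ^2 - 42λ + 16 the discriminant is 1700. It is nonnegative but not a perfect square, so the roots are real and irrational: λ = (42 ± sqrt(1700))/2 ≈ 41.6155, 0.3845.
So the eigenvalues of A^T A are ≈ 0.3845, 41.6155 (all ≥ 0, as they must be for A^T A). The largest is λ_max = (42 + sqrt(1700))/2 ≈ 41.6155, hence ||A||_2 = sqrt(λ_max) = sqrt((42 + sqrt(1700))/2) ≈ 6.451.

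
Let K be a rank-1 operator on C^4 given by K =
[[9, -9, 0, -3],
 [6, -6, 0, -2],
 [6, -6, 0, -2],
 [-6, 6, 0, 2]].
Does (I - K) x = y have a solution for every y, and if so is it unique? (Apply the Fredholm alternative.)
(I - K) is invertible (det(I - K) = -4 ≠ 0), so for every y in C^4 the equation (I - K) x = y has a unique solution.

K has rank 1, so it is an outer product K = u v^T: every row of K is a multiple of one row vector. Reading off the entries, u = (3, 2, 2, -2) and v = (3, -3, 0, -1) (row i of K equals u_i·v^T). A rank-one matrix u v^T satisfies K u = u (v·u) and kills the (3)-dimensional subspace v^⊥, so its characteristic polynomial is lambda^3 (lambda - v·u) with v·u = tr K = 5. Hence the eigenvalues of I - K are 1 (multiplicity 3) and 1 - (5) = -4, so det(I - K) = -4. (Direct check: I - K =
[[-8, 9, 0, 3],
 [-6, 7, 0, 2],
 [-6, 6, 1, 2],
 [6, -6, 0, -1]]
has determinant -4.) The finite-dimensional Fredholm alternative says: either (I - K) is invertible, or ker(I - K) ≠ {0} and then range(I - K) = ker((I - K)^*)^⊥, with dim ker(I - K) = dim ker((I - K)^*). Since det(I - K) ≠ 0, 1 is not an eigenvalue of K and ker(I - K) = {0}, so we are in the first case: for every y there is a unique x = (I - K)^(-1) y. Explicitly, by the Sherman–Morrison formula, (I - u v^T)^(-1) = I + u v^T/(1 - v·u), i.e. (I - K)^(-1) = I + K/(-4).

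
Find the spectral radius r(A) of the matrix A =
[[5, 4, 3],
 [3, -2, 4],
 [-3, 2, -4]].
r(A) = (1 + sqrt(133))/2 ≈ 6.2663

The eigenvalues of A are the roots of its characteristic polynomial. With M = A (coefficients from the trace, the sum of principal 2x2 minors, and det A):
  p(λ) = det(λ I - M) = λ^3 + λ^2 - 33λ.
The constant term is 0, so λ = 0 is a root. Dividing out λ leaves p(λ) = λ(λ^2 + λ - 33). For λ^2 + λ - 33 the discriminant is 133. It is nonnegative but not a perfect square, so the roots are real and irrational: λ = (-1 ± sqrt(133))/2 ≈ 5.2663, -6.2663.
Thus the eigenvalues (to 4 decimals) are 5.2663 (modulus 5.2663); -6.2663 (modulus 6.2663); 0 (modulus 0). The spectral radius is the largest modulus: r(A) = (1 + sqrt(133))/2 ≈ 6.2663. (Cross-check: r(A) ≤ ||A||_2 ≈ 9.0092; equality holds whenever A is normal, though it can also hold for some non-normal A.)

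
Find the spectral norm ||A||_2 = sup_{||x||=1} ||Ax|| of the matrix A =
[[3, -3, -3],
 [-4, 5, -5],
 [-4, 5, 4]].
||A||_2 ≈ 10.0298 (= sqrt(largest eigenvalue of A^T A))

||A||_2 = sigma_max(A) = sqrt(lambda_max(A^T A)). Form the symmetric matrix M = A^T A =
[[41, -49, -5],
 [-49, 59, 4],
 [-5, 4, 50]].
Its characteristic polynomial (trace, sum of principal 2x2 minors, determinant of M give the coefficients) is
  p(λ) = det(λ I - M) = λ^3 - 150λ^2 + 4977λ - 729.
No integer candidate from the rational root theorem (±divisors of 729) is a root, so the roots are irrational. The cubic discriminant is Δ = 64145591361 > 0, so there are three distinct real roots. p(0) = -729 and p(1) = 4099 have opposite signs, so a root lies in (0, 1); Newton's method refines it to λ ≈ 0.1471. p(49) = 643 and p(50) = -1879 have opposite signs, so a root lies in (49, 50); Newton's method refines it to λ ≈ 49.2551. p(100) = -3029 and p(101) = 2099 have opposite signs, so a root lies in (100, 101); Newton's method refines it to λ ≈ 100.5978. Check (Vieta): the three roots sum to 150, matching tr M = 150.
So the eigenvalues of A^T A are ≈ 0.1471, 49.2551, 100.5978 (all ≥ 0, as they must be for A^T A). The largest is λ_max ≈ 100.5978, hence ||A||_2 = sqrt(λ_max) ≈ 10.0298.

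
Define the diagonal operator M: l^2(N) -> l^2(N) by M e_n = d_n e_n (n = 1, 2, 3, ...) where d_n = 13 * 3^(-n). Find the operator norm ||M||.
||M|| = 13/3 (attained at n = 1)

For M diagonal, ||M|| = sup_n |d_n|. The sequence d_n = 13 * 3^(-n) is positive and strictly decreasing (ratio 3^(-1) < 1), so the supremum is d_1 = 13/3. Hence ||M|| = 13/3.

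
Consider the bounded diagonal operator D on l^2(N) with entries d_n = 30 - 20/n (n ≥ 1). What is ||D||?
||D|| = 30

For a diagonal operator on l^2 with entries d_n, ||D|| = sup_n |d_n|. Here d_1 = 10, d_2 = 20, ..., and d_n = 30 - 20/n increases monotonically toward 30. All terms lie in [10, 30), so |d_n| = d_n and the supremum is the limit 30, which is not attained by any individual d_n. Hence ||D|| = 30.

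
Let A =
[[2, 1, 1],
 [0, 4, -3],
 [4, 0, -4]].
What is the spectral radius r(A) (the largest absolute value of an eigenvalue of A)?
r(A) ≈ 4.7901

The eigenvalues of A are the roots of its characteristic polynomial. With M = A (coefficients from the trace, the sum of principal 2x2 minors, and det A):
  p(λ) = det(λ I - M) = λ^3 - 2λ^2 - 20λ + 60.
No integer candidate from the rational root theorem (±divisors of 60) is a root, so the roots are irrational. The cubic discriminant is Δ = -18480 < 0, so there is one real root and a complex-conjugate pair. p(-5) = -15 and p(-4) = 44 have opposite signs, so a root lies in (-5, -4); Newton's method refines it to λ ≈ -4.7901. Dividing out (λ - (-4.7901)) leaves approximately λ^2 - 6.7901λ + 12.5257. For λ^2 - 6.7901λ + 12.5257 the discriminant is -3.9969. It is negative, so the remaining roots are the complex-conjugate pair λ ≈ 3.3951 ± 0.9996i. Their product equals the constant term, so |λ|^2 ≈ 12.5257 and |λ| ≈ 3.5392.
Thus the eigenvalues (to 4 decimals) are -4.7901 (modulus 4.7901); 3.3951 ± 0.9996i (modulus 3.5392). The spectral radius is the largest modulus: r(A) ≈ 4.7901. (Cross-check: r(A) ≤ ||A||_2 ≈ 6.435; equality holds whenever A is normal, though it can also hold for some non-normal A.)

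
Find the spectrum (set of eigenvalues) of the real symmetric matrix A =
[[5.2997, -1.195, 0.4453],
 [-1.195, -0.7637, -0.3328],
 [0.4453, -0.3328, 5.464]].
sigma(A) ≈ {-1, 5, 6}

A is real symmetric, so its spectrum consists of real eigenvalues. Expanding the characteristic polynomial of the displayed matrix gives
  det(λ I - A) = p(λ) = λ^3 + (-10)λ^2 + (19)λ + (29.999).
Solving p(λ) = 0 yields eigenvalues ≈ -1, 5, 6. (A is shown rounded to 4 decimals, so these recover the underlying integer eigenvalues to within that precision.)
Verification: the trace of A = 10 equals the sum of eigenvalues 10, and det(A) ≈ -29.9990 matches the eigenvalue product -30.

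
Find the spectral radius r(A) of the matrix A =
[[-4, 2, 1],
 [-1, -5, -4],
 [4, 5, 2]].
r(A) ≈ 5.1157

The eigenvalues of A are the roots of its characteristic polynomial. With M = A (coefficients from the trace, the sum of principal 2x2 minors, and det A):
  p(λ) = det(λ I - M) = λ^3 + 7λ^2 + 20λ + 53.
No integer candidate from the rational root theorem (±divisors of 53) is a root, so the roots are irrational. The cubic discriminant is Δ = -27399 < 0, so there is one real root and a complex-conjugate pair. p(-6) = -31 and p(-5) = 3 have opposite signs, so a root lies in (-6, -5); Newton's method refines it to λ ≈ -5.1157. Dividing out (λ - (-5.1157)) leaves approximately λ^2 + 1.8843λ + 10.3603. For λ^2 + 1.8843λ + 10.3603 the discriminant is -37.8907. It is negative, so the remaining roots are the complex-conjugate pair λ ≈ -0.9422 ± 3.0778i. Their product equals the constant term, so |λ|^2 ≈ 10.3603 and |λ| ≈ 3.2187.
Thus the eigenvalues (to 4 decimals) are -5.1157 (modulus 5.1157); -0.9422 ± 3.0778i (modulus 3.2187). The spectral radius is the largest modulus: r(A) ≈ 5.1157. (Cross-check: r(A) ≤ ||A||_2 ≈ 8.9894; equality holds whenever A is normal, though it can also hold for some non-normal A.)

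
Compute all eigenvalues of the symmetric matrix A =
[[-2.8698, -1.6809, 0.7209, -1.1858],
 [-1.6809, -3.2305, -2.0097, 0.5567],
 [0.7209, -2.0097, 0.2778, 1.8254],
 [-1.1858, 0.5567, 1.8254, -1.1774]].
sigma(A) ≈ {-5, -4, 0, 2}

A is real symmetric, so its spectrum consists of real eigenvalues. Expanding the characteristic polynomial of the displayed matrix gives
  det(λ I - A) = p(λ) = λ^4 + (7)λ^3 + (2)λ^2 + (-40)λ + (0).
Solving p(λ) = 0 yields eigenvalues ≈ -5, -4, 0, 2. (A is shown rounded to 4 decimals, so these recover the underlying integer eigenvalues to within that precision.)
Verification: the trace of A = -7 equals the sum of eigenvalues -7, and det(A) ≈ 0.0002 matches the eigenvalue product 0.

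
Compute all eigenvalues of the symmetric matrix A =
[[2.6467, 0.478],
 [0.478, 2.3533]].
sigma(A) ≈ {2, 3}

A is real symmetric, so its spectrum consists of real eigenvalues. Expanding the characteristic polynomial of the displayed matrix gives
  det(λ I - A) = p(λ) = λ^2 + (-5)λ + (6).
Solving p(λ) = 0 yields eigenvalues ≈ 2, 3. (A is shown rounded to 4 decimals, so these recover the underlying integer eigenvalues to within that precision.)
Verification: the trace of A = 5 equals the sum of eigenvalues 5, and det(A) ≈ 6.0000 matches the eigenvalue product 6.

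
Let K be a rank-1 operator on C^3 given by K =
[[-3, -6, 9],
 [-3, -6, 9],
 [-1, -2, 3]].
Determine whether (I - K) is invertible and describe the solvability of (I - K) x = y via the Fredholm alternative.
(I - K) is invertible (det(I - K) = 7 ≠ 0), so for every y in C^3 the equation (I - K) x = y has a unique solution.

K has rank 1, so it is an outer product K = u v^T: every row of K is a multiple of one row vector. Reading off the entries, u = (-3, -3, -1) and v = (1, 2, -3) (row i of K equals u_i·v^T). A rank-one matrix u v^T satisfies K u = u (v·u) and kills the (2)-dimensional subspace v^⊥, so its characteristic polynomial is lambda^2 (lambda - v·u) with v·u = tr K = -6. Hence the eigenvalues of I - K are 1 (multiplicity 2) and 1 - (-6) = 7, so det(I - K) = 7. (Direct check: I - K =
[[4, 6, -9],
 [3, 7, -9],
 [1, 2, -2]]
has determinant 7.) The finite-dimensional Fredholm alternative says: either (I - K) is invertible, or ker(I - K) ≠ {0} and then range(I - K) = ker((I - K)^*)^⊥, with dim ker(I - K) = dim ker((I - K)^*). Since det(I - K) ≠ 0, 1 is not an eigenvalue of K and ker(I - K) = {0}, so we are in the first case: for every y there is a unique x = (I - K)^(-1) y. Explicitly, by the Sherman–Morrison formula, (I - u v^T)^(-1) = I + u v^T/(1 - v·u), i.e. (I - K)^(-1) = I + K/(7).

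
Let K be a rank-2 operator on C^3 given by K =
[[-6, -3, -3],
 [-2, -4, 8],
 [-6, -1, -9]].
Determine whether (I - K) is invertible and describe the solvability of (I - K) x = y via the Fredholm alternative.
(I - K) is invertible (det(I - K) = 118 ≠ 0), so for every y in C^3 the equation (I - K) x = y has a unique solution.

K has rank 2 and factors as K = U V^T = u1 v1^T + u2 v2^T with u1 = (0, -3, 2), v1 = (0, 1, -3), u2 = (3, 1, 3), v2 = (-2, -1, -1) (multiplying out reproduces the displayed K). The nonzero eigenvalues of U V^T coincide with those of the 2 x 2 matrix G = V^T U = [[v1·u1, v1·u2], [v2·u1, v2·u2]] = [[-9, -8], [1, -10]], and by the Sylvester determinant identity det(I_3 - U V^T) = det(I_2 - V^T U) = det([[10, 8], [-1, 11]]) = (10)(11) - (8)(-1) = 118. (Direct check: I - K =
[[7, 3, 3],
 [2, 5, -8],
 [6, 1, 10]]
has determinant 118.) The finite-dimensional Fredholm alternative says: either (I - K) is invertible, or ker(I - K) ≠ {0} and then range(I - K) = ker((I - K)^*)^⊥, with dim ker(I - K) = dim ker((I - K)^*). Since det(I - K) ≠ 0, 1 is not an eigenvalue of K and ker(I - K) = {0}, so we are in the first case: for every y there is a unique x = (I - K)^(-1) y. (Explicitly, by the Woodbury identity, (I - U V^T)^(-1) = I + U (I_2 - G)^(-1) V^T.)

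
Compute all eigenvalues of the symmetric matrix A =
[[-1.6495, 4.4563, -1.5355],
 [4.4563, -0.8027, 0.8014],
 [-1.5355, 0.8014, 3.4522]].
sigma(A) ≈ {-6, 3, 4}

A is real symmetric, so its spectrum consists of real eigenvalues. Expanding the characteristic polynomial of the displayed matrix gives
  det(λ I - A) = p(λ) = λ^3 + (-1)λ^2 + (-30)λ + (72).
Solving p(λ) = 0 yields eigenvalues ≈ -6, 3, 4. (A is shown rounded to 4 decimals, so these recover the underlying integer eigenvalues to within that precision.)
Verification: the trace of A = 1 equals the sum of eigenvalues 1, and det(A) ≈ -72.0004 matches the eigenvalue product -72.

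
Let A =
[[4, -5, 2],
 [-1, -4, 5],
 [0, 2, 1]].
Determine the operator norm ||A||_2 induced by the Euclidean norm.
||A||_2 ≈ 8.396 (= sqrt(largest eigenvalue of A^T A))

||A||_2 = sigma_max(A) = sqrt(lambda_max(A^T A)). Form the symmetric matrix M = A^T A =
[[17, -16, 3],
 [-16, 45, -28],
 [3, -28, 30]].
Its characteristic polynomial (trace, sum of principal 2x2 minors, determinant of M give the coefficients) is
  p(λ) = det(λ I - M) = λ^3 - 92λ^2 + 1576λ - 4225.
No integer candidate from the rational root theorem (±divisors of 4225) is a root, so the roots are irrational. The cubic discriminant is Δ = 2749803685 > 0, so there are three distinct real roots. p(3) = -298 and p(4) = 671 have opposite signs, so a root lies in (3, 4); Newton's method refines it to λ ≈ 3.2902. p(18) = 167 and p(19) = -634 have opposite signs, so a root lies in (18, 19); Newton's method refines it to λ ≈ 18.2163. p(70) = -1705 and p(71) = 1810 have opposite signs, so a root lies in (70, 71); Newton's method refines it to λ ≈ 70.4936. Check (Vieta): the three roots sum to 92, matching tr M = 92.
So the eigenvalues of A^T A are ≈ 3.2902, 18.2163, 70.4936 (all ≥ 0, as they must be for A^T A). The largest is λ_max ≈ 70.4936, hence ||A||_2 = sqrt(λ_max) ≈ 8.396.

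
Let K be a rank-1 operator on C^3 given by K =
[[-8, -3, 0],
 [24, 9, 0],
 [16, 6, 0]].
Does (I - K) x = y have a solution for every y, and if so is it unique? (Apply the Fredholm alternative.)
(I - K) is singular (det(I - K) = 0, i.e. 1 ∈ sigma(K)). (I - K) x = y is solvable iff y ⊥ ker((I - K)^*) = span{(-8, -3, 0)}, i.e. iff -8y_1 - 3y_2 = 0. When solvable, the solutions are x = y + c·(1, -3, -2), c arbitrary (ker(I - K) = span{(1, -3, -2)}, dimension 1).

K has rank 1, so it is an outer product K = u v^T: every row of K is a multiple of one row vector. Reading off the entries, u = (1, -3, -2) and v = (-8, -3, 0) (row i of K equals u_i·v^T). A rank-one matrix u v^T satisfies K u = u (v·u) and kills the (2)-dimensional subspace v^⊥, so its characteristic polynomial is lambda^2 (lambda - v·u) with v·u = tr K = 1. Hence the eigenvalues of I - K are 1 (multiplicity 2) and 1 - (1) = 0, so det(I - K) = 0. (Direct check: I - K =
[[9, 3, 0],
 [-24, -8, 0],
 [-16, -6, 1]]
has determinant 0.) So 1 is an eigenvalue of K and (I - K) is not invertible. The finite-dimensional Fredholm alternative says: either (I - K) is invertible, or ker(I - K) ≠ {0} and then range(I - K) = ker((I - K)^*)^⊥, with dim ker(I - K) = dim ker((I - K)^*). We are in the second case, so we need both kernels. Kernel of I - K: (I - K) u = u - u (v·u) = u - u = 0, so ker(I - K) = span{u} = span{(1, -3, -2)} (it is exactly 1-dimensional because rank(I - K) = 2). Kernel of the adjoint: K is real, so (I - K)^* = I - K^T = I - v u^T, and (I - v u^T) v = v - v (u·v) = 0; hence ker((I - K)^*) = span{v} = span{(-8, -3, 0)}. Therefore (I - K) x = y is solvable iff <y, v> = 0, i.e. iff -8y_1 - 3y_2 = 0. When this holds, K y = u (v·y) = 0, so (I - K) y = y and x = y is a particular solution; the full solution set is the line x = y + c·u = y + c·(1, -3, -2), c ∈ C.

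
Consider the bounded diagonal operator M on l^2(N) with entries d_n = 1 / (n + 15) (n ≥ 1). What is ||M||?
||M|| = 1/16 (attained at n = 1)

For M diagonal, ||M|| = sup_n |d_n| = sup_n 1/(n + 15). This is positive and strictly decreasing in n, so the supremum is attained at n = 1: d_1 = 1/(1 + 15) = 1/16. Hence ||M|| = 1/16.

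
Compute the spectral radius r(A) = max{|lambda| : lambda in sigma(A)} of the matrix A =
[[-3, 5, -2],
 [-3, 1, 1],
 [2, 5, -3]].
r(A) = sqrt(23) ≈ 4.7958

The eigenvalues of A are the roots of its characteristic polynomial. With M = A (coefficients from the trace, the sum of principal 2x2 minors, and det A):
  p(λ) = det(λ I - M) = λ^3 + 5λ^2 + 17λ - 23.
By the rational root theorem any rational root is an integer divisor of 23. Testing λ = 1: p(1) = 1 + 5 + 17 - 23 = 0, so λ = 1 is a root. Dividing out (λ - 1) leaves p(λ) = (λ - 1)(λ^2 + 6λ + 23). For λ^2 + 6λ + 23 the discriminant is -56. It is negative, so the roots are the complex-conjugate pair λ = -3 ± (sqrt(56)/2) i ≈ -3 ± 3.7417i. For a conjugate pair the product of the roots equals the constant term, so |λ|^2 = 23 and |λ| = sqrt(23) ≈ 4.7958.
Thus the eigenvalues (to 4 decimals) are -3 ± 3.7417i (modulus 4.7958); 1 (modulus 1). The spectral radius is the largest modulus: r(A) = sqrt(23) ≈ 4.7958. (Cross-check: r(A) ≤ ||A||_2 ≈ 7.9774; equality holds whenever A is normal, though it can also hold for some non-normal A.)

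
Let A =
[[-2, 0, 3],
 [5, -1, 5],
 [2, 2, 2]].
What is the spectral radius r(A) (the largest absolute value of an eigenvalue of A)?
r(A) ≈ 5.1484

The eigenvalues of A are the roots of its characteristic polynomial. With M = A (coefficients from the trace, the sum of principal 2x2 minors, and det A):
  p(λ) = det(λ I - M) = λ^3 + λ^2 - 20λ - 60.
No integer candidate from the rational root theorem (±divisors of 60) is a root, so the roots are irrational. The cubic discriminant is Δ = -42960 < 0, so there is one real root and a complex-conjugate pair. p(5) = -10 and p(6) = 72 have opposite signs, so a root lies in (5, 6); Newton's method refines it to λ ≈ 5.1484. Dividing out (λ - (5.1484)) leaves approximately λ^2 + 6.1484λ + 11.6542. For λ^2 + 6.1484λ + 11.6542 the discriminant is -8.8141. It is negative, so the remaining roots are the complex-conjugate pair λ ≈ -3.0742 ± 1.4844i. Their product equals the constant term, so |λ|^2 ≈ 11.6542 and |λ| ≈ 3.4138.
Thus the eigenvalues (to 4 decimals) are 5.1484 (modulus 5.1484); -3.0742 ± 1.4844i (modulus 3.4138). The spectral radius is the largest modulus: r(A) ≈ 5.1484. (Cross-check: r(A) ≤ ||A||_2 ≈ 7.6598; equality holds whenever A is normal, though it can also hold for some non-normal A.)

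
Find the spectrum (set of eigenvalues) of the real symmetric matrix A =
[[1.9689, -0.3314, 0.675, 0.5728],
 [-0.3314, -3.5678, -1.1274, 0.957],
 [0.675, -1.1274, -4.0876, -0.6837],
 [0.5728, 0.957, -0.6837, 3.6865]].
sigma(A) ≈ {-5, -3, 2, 4}

A is real symmetric, so its spectrum consists of real eigenvalues. Expanding the characteristic polynomial of the displayed matrix gives
  det(λ I - A) = p(λ) = λ^4 + (2)λ^3 + (-25)λ^2 + (-26)λ + (120).
Solving p(λ) = 0 yields eigenvalues ≈ -5, -3, 2, 4. (A is shown rounded to 4 decimals, so these recover the underlying integer eigenvalues to within that precision.)
Verification: the trace of A = -2 equals the sum of eigenvalues -2, and det(A) ≈ 120.0009 matches the eigenvalue product 120.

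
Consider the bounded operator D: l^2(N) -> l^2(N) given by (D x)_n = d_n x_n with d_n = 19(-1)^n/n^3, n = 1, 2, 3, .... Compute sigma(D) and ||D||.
sigma(D) = {19(-1)^n/n^3 : n ≥ 1} ∪ {0}; ||D|| = 19

A bounded diagonal operator on l^2 with diagonal entries d_n has spectrum equal to the closure of {d_n : n ≥ 1}: every d_n is an eigenvalue (with eigenvector e_n), so {d_n} ⊂ sigma(D); the spectrum is closed, so its closure is too; and for lambda not in the closure, (D - lambda I) has bounded inverse (the diagonal entries 1/(d_n - lambda) are bounded). For our sequence d_n = 19(-1)^n/n^3, n = 1, 2, 3, ...:
  - {d_n} = {19(-1)^n/n^3 : n ≥ 1}; the only limit point is 0
  - closure = {19(-1)^n/n^3 : n ≥ 1} ∪ {0}
For the norm: a diagonal operator has ||D|| = sup_n |d_n|. Here |d_n| = 19/n^3 is decreasing, so sup_n |d_n| = |d_1| = 19. So ||D|| = 19.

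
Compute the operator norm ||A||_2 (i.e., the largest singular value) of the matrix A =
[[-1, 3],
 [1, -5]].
||A||_2 = sqrt((36 + sqrt(1280))/2) ≈ 5.9907 (= sqrt(largest eigenvalue of A^T A))

||A||_2 = sigma_max(A) = sqrt(lambda_max(A^T A)). Form the symmetric matrix M = A^T A =
[[2, -8],
 [-8, 34]].
Its characteristic polynomial (trace, determinant of M give the coefficients) is
  p(λ) = det(λ I - M) = λ^2 - 36λ + 4.
For λ^2 - 36λ + 4 the discriminant is 1280. It is nonnegative but not a perfect square, so the roots are real and irrational: λ = (36 ± sqrt(1280))/2 ≈ 35.8885, 0.1115.
So the eigenvalues of A^T A are ≈ 0.1115, 35.8885 (all ≥ 0, as they must be for A^T A). The largest is λ_max = (36 + sqrt(1280))/2 ≈ 35.8885, hence ||A||_2 = sqrt(λ_max) = sqrt((36 + sqrt(1280))/2) ≈ 5.9907.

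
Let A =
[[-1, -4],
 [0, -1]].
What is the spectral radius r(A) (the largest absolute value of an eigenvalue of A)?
r(A) = 1

The eigenvalues of A are the roots of its characteristic polynomial. With M = A (coefficients from the trace and determinant):
  p(λ) = det(λ I - M) = λ^2 + 2λ + 1.
For λ^2 + 2λ + 1 the discriminant is 0. It is a perfect square (0^2), so the roots are rational: λ = (-2 ± 0)/2 = -1, -1.
Thus the eigenvalues (to 4 decimals) are -1 (modulus 1). The spectral radius is the largest modulus: r(A) = 1. (Cross-check: r(A) ≤ ||A||_2 ≈ 4.2361; equality holds whenever A is normal, though it can also hold for some non-normal A.)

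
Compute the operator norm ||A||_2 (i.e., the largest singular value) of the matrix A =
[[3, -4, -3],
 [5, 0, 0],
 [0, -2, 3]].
||A||_2 ≈ 6.7216 (= sqrt(largest eigenvalue of A^T A))

||A||_2 = sigma_max(A) = sqrt(lambda_max(A^T A)). Form the symmetric matrix M = A^T A =
[[34, -12, -9],
 [-12, 20, 6],
 [-9, 6, 18]].
Its characteristic polynomial (trace, sum of principal 2x2 minors, determinant of M give the coefficients) is
  p(λ) = det(λ I - M) = λ^3 - 72λ^2 + 1391λ - 8100.
No integer candidate from the rational root theorem (±divisors of 8100) is a root, so the roots are irrational. The cubic discriminant is Δ = 2201620 > 0, so there are three distinct real roots. p(12) = -48 and p(13) = 12 have opposite signs, so a root lies in (12, 13); Newton's method refines it to λ ≈ 12.6744. p(14) = 6 and p(15) = -60 have opposite signs, so a root lies in (14, 15); Newton's method refines it to λ ≈ 14.1452. p(45) = -180 and p(46) = 870 have opposite signs, so a root lies in (45, 46); Newton's method refines it to λ ≈ 45.1805. Check (Vieta): the three roots sum to 72, matching tr M = 72.
So the eigenvalues of A^T A are ≈ 12.6744, 14.1452, 45.1805 (all ≥ 0, as they must be for A^T A). The largest is λ_max ≈ 45.1805, hence ||A||_2 = sqrt(λ_max) ≈ 6.7216.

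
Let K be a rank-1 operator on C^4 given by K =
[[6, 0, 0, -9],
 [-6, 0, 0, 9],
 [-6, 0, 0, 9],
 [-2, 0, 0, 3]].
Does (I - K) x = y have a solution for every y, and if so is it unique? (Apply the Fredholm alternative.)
(I - K) is invertible (det(I - K) = -8 ≠ 0), so for every y in C^4 the equation (I - K) x = y has a unique solution.

K has rank 1, so it is an outer product K = u v^T: every row of K is a multiple of one row vector. Reading off the entries, u = (3, -3, -3, -1) and v = (2, 0, 0, -3) (row i of K equals u_i·v^T). A rank-one matrix u v^T satisfies K u = u (v·u) and kills the (3)-dimensional subspace v^⊥, so its characteristic polynomial is lambda^3 (lambda - v·u) with v·u = tr K = 9. Hence the eigenvalues of I - K are 1 (multiplicity 3) and 1 - (9) = -8, so det(I - K) = -8. (Direct check: I - K =
[[-5, 0, 0, 9],
 [6, 1, 0, -9],
 [6, 0, 1, -9],
 [2, 0, 0, -2]]
has determinant -8.) The finite-dimensional Fredholm alternative says: either (I - K) is invertible, or ker(I - K) ≠ {0} and then range(I - K) = ker((I - K)^*)^⊥, with dim ker(I - K) = dim ker((I - K)^*). Since det(I - K) ≠ 0, 1 is not an eigenvalue of K and ker(I - K) = {0}, so we are in the first case: for every y there is a unique x = (I - K)^(-1) y. Explicitly, by the Sherman–Morrison formula, (I - u v^T)^(-1) = I + u v^T/(1 - v·u), i.e. (I - K)^(-1) = I + K/(-8).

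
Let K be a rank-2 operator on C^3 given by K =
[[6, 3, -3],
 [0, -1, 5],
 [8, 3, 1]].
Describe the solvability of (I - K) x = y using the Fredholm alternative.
(I - K) is invertible (det(I - K) = 3 ≠ 0), so for every y in C^3 the equation (I - K) x = y has a unique solution.

K has rank 2 and factors as K = U V^T = u1 v1^T + u2 v2^T with u1 = (-3, 3, -1), v1 = (-2, -1, 1), u2 = (0, -2, -2), v2 = (-3, -1, -1) (multiplying out reproduces the displayed K). The nonzero eigenvalues of U V^T coincide with those of the 2 x 2 matrix G = V^T U = [[v1·u1, v1·u2], [v2·u1, v2·u2]] = [[2, 0], [7, 4]], and by the Sylvester determinant identity det(I_3 - U V^T) = det(I_2 - V^T U) = det([[-1, 0], [-7, -3]]) = (-1)(-3) - (0)(-7) = 3. (Direct check: I - K =
[[-5, -3, 3],
 [0, 2, -5],
 [-8, -3, 0]]
has determinant 3.) The finite-dimensional Fredholm alternative says: either (I - K) is invertible, or ker(I - K) ≠ {0} and then range(I - K) = ker((I - K)^*)^⊥, with dim ker(I - K) = dim ker((I - K)^*). Since det(I - K) ≠ 0, 1 is not an eigenvalue of K and ker(I - K) = {0}, so we are in the first case: for every y there is a unique x = (I - K)^(-1) y. (Explicitly, by the Woodbury identity, (I - U V^T)^(-1) = I + U (I_2 - G)^(-1) V^T.)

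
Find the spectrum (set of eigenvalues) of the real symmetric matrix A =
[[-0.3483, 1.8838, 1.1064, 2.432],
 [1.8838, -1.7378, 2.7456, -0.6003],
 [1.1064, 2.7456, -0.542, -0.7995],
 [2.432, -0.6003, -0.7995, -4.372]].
sigma(A) ≈ {-6, -4, 0, 3}

A is real symmetric, so its spectrum consists of real eigenvalues. Expanding the characteristic polynomial of the displayed matrix gives
  det(λ I - A) = p(λ) = λ^4 + (7)λ^3 + (-6)λ^2 + (-71.9989)λ + (0).
Solving p(λ) = 0 yields eigenvalues ≈ -6, -4, 0, 3. (A is shown rounded to 4 decimals, so these recover the underlying integer eigenvalues to within that precision.)
Verification: the trace of A = -7 equals the sum of eigenvalues -7, and det(A) ≈ 0.0009 matches the eigenvalue product 0.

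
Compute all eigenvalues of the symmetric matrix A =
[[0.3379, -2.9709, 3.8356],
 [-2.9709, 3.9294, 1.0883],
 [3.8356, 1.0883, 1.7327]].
sigma(A) ≈ {-4, 4, 6}

A is real symmetric, so its spectrum consists of real eigenvalues. Expanding the characteristic polynomial of the displayed matrix gives
  det(λ I - A) = p(λ) = λ^3 + (-6)λ^2 + (-16)λ + (96.0043).
Solving p(λ) = 0 yields eigenvalues ≈ -4, 4, 6. (A is shown rounded to 4 decimals, so these recover the underlying integer eigenvalues to within that precision.)
Verification: the trace of A = 6 equals the sum of eigenvalues 6, and det(A) ≈ -96.0043 matches the eigenvalue product -96.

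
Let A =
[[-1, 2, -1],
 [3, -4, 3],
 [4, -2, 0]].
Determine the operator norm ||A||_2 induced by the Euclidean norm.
||A||_2 ≈ 7.3215 (= sqrt(largest eigenvalue of A^T A))

||A||_2 = sigma_max(A) = sqrt(lambda_max(A^T A)). Form the symmetric matrix M = A^T A =
[[26, -22, 10],
 [-22, 24, -14],
 [10, -14, 10]].
Its characteristic polynomial (trace, sum of principal 2x2 minors, determinant of M give the coefficients) is
  p(λ) = det(λ I - M) = λ^3 - 60λ^2 + 344λ - 64.
No integer candidate from the rational root theorem (±divisors of 64) is a root, so the roots are irrational. The cubic discriminant is Δ = 231549952 > 0, so there are three distinct real roots. p(0) = -64 and p(1) = 221 have opposite signs, so a root lies in (0, 1); Newton's method refines it to λ ≈ 0.1925. p(6) = 56 and p(7) = -253 have opposite signs, so a root lies in (6, 7); Newton's method refines it to λ ≈ 6.2026. p(53) = -1495 and p(54) = 1016 have opposite signs, so a root lies in (53, 54); Newton's method refines it to λ ≈ 53.605. Check (Vieta): the three roots sum to 60, matching tr M = 60.
So the eigenvalues of A^T A are ≈ 0.1925, 6.2026, 53.605 (all ≥ 0, as they must be for A^T A). The largest is λ_max ≈ 53.605, hence ||A||_2 = sqrt(λ_max) ≈ 7.3215.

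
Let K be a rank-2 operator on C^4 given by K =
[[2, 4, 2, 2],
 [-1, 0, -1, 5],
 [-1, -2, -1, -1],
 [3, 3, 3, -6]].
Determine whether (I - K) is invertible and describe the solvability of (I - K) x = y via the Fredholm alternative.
(I - K) is invertible (det(I - K) = -16 ≠ 0), so for every y in C^4 the equation (I - K) x = y has a unique solution.

K has rank 2 and factors as K = U V^T = u1 v1^T + u2 v2^T with u1 = (-2, -1, 1, 0), v1 = (0, -1, 0, -3), u2 = (2, -1, -1, 3), v2 = (1, 1, 1, -2) (multiplying out reproduces the displayed K). The nonzero eigenvalues of U V^T coincide with those of the 2 x 2 matrix G = V^T U = [[v1·u1, v1·u2], [v2·u1, v2·u2]] = [[1, -8], [-2, -6]], and by the Sylvester determinant identity det(I_4 - U V^T) = det(I_2 - V^T U) = det([[0, 8], [2, 7]]) = (0)(7) - (8)(2) = -16. (Direct check: I - K =
[[-1, -4, -2, -2],
 [1, 1, 1, -5],
 [1, 2, 2, 1],
 [-3, -3, -3, 7]]
has determinant -16.) The finite-dimensional Fredholm alternative says: either (I - K) is invertible, or ker(I - K) ≠ {0} and then range(I - K) = ker((I - K)^*)^⊥, with dim ker(I - K) = dim ker((I - K)^*). Since det(I - K) ≠ 0, 1 is not an eigenvalue of K and ker(I - K) = {0}, so we are in the first case: for every y there is a unique x = (I - K)^(-1) y. (Explicitly, by the Woodbury identity, (I - U V^T)^(-1) = I + U (I_2 - G)^(-1) V^T.)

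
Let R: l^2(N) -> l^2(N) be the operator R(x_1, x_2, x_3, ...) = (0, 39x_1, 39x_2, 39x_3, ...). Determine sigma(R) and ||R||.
sigma(R) = closed disk {z in C : |z| ≤ 39}; ||R|| = 39

Note R = 39·U where U is the unit right shift (U x)_k = x_{k-1} (with x_0 := 0); so ||R|| = 39||U|| and sigma(R) = 39·sigma(U). ||R x||^2 = sum_{k≥1} |39x_k|^2 = 1521||x||^2, so ||R|| = 39 and sigma(R) ⊂ {|z| ≤ 39}. For any |lambda| < 39, the equation (R - lambda I) x = 0 forces x_1 = 0, then 39x_k = lambda x_{k+1} ⇒ x = 0, so R has no eigenvalues. But (R - lambda I) is not surjective for |lambda| < 39: solving (R - lambda I) x = e_1 would require x_n proportional to (lambda/39)^(-n), which is not in l^2. So every |lambda| < 39 lies in the residual spectrum. The boundary |lambda| = 39 is in the approximate point spectrum (the spectrum is closed). Hence sigma(R) is the closed disk of radius 39.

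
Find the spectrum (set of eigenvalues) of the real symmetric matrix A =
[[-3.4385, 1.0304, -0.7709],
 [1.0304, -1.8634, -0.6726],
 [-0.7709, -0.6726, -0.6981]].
sigma(A) ≈ {-4, -2, 0}

A is real symmetric, so its spectrum consists of real eigenvalues. Expanding the characteristic polynomial of the displayed matrix gives
  det(λ I - A) = p(λ) = λ^3 + (6)λ^2 + (8)λ + (0).
Solving p(λ) = 0 yields eigenvalues ≈ -4, -2, 0. (A is shown rounded to 4 decimals, so these recover the underlying integer eigenvalues to within that precision.)
Verification: the trace of A = -6 equals the sum of eigenvalues -6, and det(A) ≈ -0.0003 matches the eigenvalue product 0.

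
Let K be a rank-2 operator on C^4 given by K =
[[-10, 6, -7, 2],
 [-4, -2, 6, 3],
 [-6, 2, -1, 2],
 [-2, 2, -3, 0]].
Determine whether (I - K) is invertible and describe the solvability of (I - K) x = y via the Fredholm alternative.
(I - K) is invertible (det(I - K) = 20 ≠ 0), so for every y in C^4 the equation (I - K) x = y has a unique solution.

K has rank 2 and factors as K = U V^T = u1 v1^T + u2 v2^T with u1 = (3, -1, 1, 1), v1 = (-2, 2, -3, 0), u2 = (2, 3, 2, 0), v2 = (-2, 0, 1, 1) (multiplying out reproduces the displayed K). The nonzero eigenvalues of U V^T coincide with those of the 2 x 2 matrix G = V^T U = [[v1·u1, v1·u2], [v2·u1, v2·u2]] = [[-11, -4], [-4, -2]], and by the Sylvester determinant identity det(I_4 - U V^T) = det(I_2 - V^T U) = det([[12, 4], [4, 3]]) = (12)(3) - (4)(4) = 20. (Direct check: I - K =
[[11, -6, 7, -2],
 [4, 3, -6, -3],
 [6, -2, 2, -2],
 [2, -2, 3, 1]]
has determinant 20.) The finite-dimensional Fredholm alternative says: either (I - K) is invertible, or ker(I - K) ≠ {0} and then range(I - K) = ker((I - K)^*)^⊥, with dim ker(I - K) = dim ker((I - K)^*). Since det(I - K) ≠ 0, 1 is not an eigenvalue of K and ker(I - K) = {0}, so we are in the first case: for every y there is a unique x = (I - K)^(-1) y. (Explicitly, by the Woodbury identity, (I - U V^T)^(-1) = I + U (I_2 - G)^(-1) V^T.)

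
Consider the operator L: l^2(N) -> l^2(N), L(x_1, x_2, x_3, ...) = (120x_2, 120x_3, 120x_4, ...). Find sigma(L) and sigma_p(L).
sigma(L) = closed disk {z in C : |z| ≤ 120}; sigma_p(L) = open disk {z in C : |z| < 120}

Note L = 120·V where V is the unit left shift (V x)_k = x_{k+1}; so sigma(L) = 120·sigma(V) and ||L|| = 120||V||. ||L x||^2 = 14400sum_{k≥2} |x_k|^2 ≤ 14400||x||^2, with equality on {x : x_1 = 0}, so ||L|| = 120. For any lambda with |lambda| < 120, set r = lambda/120 (|r| < 1); the vector x = (1, r, r^2, ...) is in l^2 and satisfies L x = 120(r, r^2, ...) = lambda x, so lambda is an eigenvalue. On the boundary |lambda| = 120 the geometric series diverges, so no l^2 eigenvector exists, but these lambda lie in the approximate point spectrum. Hence sigma(L) is the closed disk of radius 120 and sigma_p(L) is the open disk.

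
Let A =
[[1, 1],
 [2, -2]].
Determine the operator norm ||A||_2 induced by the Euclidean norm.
||A||_2 = sqrt(8) ≈ 2.8284 (= sqrt(largest eigenvalue of A^T A))

||A||_2 = sigma_max(A) = sqrt(lambda_max(A^T A)). Form the symmetric matrix M = A^T A =
[[5, -3],
 [-3, 5]].
Its characteristic polynomial (trace, determinant of M give the coefficients) is
  p(λ) = det(λ I - M) = λ^2 - 10λ + 16.
For λ^2 - 10λ + 16 the discriminant is 36. It is a perfect square (6^2), so the roots are rational: λ = (10 ± 6)/2 = 8, 2.
So the eigenvalues of A^T A are ≈ 2, 8 (all ≥ 0, as they must be for A^T A). The largest is λ_max = 8, hence ||A||_2 = sqrt(λ_max) = sqrt(8) ≈ 2.8284.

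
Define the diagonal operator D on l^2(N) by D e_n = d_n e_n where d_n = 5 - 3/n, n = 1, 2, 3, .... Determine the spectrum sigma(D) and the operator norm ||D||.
sigma(D) = {5 - 3/n : n ≥ 1} ∪ {5}; ||D|| = 5

A bounded diagonal operator on l^2 with diagonal entries d_n has spectrum equal to the closure of {d_n : n ≥ 1}: every d_n is an eigenvalue (with eigenvector e_n), so {d_n} ⊂ sigma(D); the spectrum is closed, so its closure is too; and for lambda not in the closure, (D - lambda I) has bounded inverse (the diagonal entries 1/(d_n - lambda) are bounded). For our sequence d_n = 5 - 3/n, n = 1, 2, 3, ...:
  - {d_n} = {5 - 3/n : n ≥ 1}; the only limit point is 5
  - closure = {5 - 3/n : n ≥ 1} ∪ {5}
For the norm: a diagonal operator has ||D|| = sup_n |d_n|. Here d_n = 5 - 3/n increases monotonically from d_1 = 2 toward 5, with all terms in [2, 5); so sup_n |d_n| = 5 (the supremum is the limit, not attained). So ||D|| = 5.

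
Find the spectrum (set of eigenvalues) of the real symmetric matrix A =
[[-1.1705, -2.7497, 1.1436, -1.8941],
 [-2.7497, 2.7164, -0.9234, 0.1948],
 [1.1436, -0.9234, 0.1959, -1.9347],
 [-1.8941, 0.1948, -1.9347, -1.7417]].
sigma(A) ≈ {-4, -2, 1, 5}

A is real symmetric, so its spectrum consists of real eigenvalues. Expanding the characteristic polynomial of the displayed matrix gives
  det(λ I - A) = p(λ) = λ^4 + (0)λ^3 + (-23)λ^2 + (-18)λ + (40.0012).
Solving p(λ) = 0 yields eigenvalues ≈ -4, -2, 1, 5. (A is shown rounded to 4 decimals, so these recover the underlying integer eigenvalues to within that precision.)
Verification: the trace of A = 0 equals the sum of eigenvalues 0, and det(A) ≈ 40.0012 matches the eigenvalue product 40.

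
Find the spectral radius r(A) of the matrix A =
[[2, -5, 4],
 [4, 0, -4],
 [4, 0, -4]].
r(A) = (2 + sqrt(20))/2 ≈ 3.2361

The eigenvalues of A are the roots of its characteristic polynomial. With M = A (coefficients from the trace, the sum of principal 2x2 minors, and det A):
  p(λ) = det(λ I - M) = λ^3 + 2λ^2 - 4λ.
The constant term is 0, so λ = 0 is a root. Dividing out λ leaves p(λ) = λ(λ^2 + 2λ - 4). For λ^2 + 2λ - 4 the discriminant is 20. It is nonnegative but not a perfect square, so the roots are real and irrational: λ = (-2 ± sqrt(20))/2 ≈ 1.2361, -3.2361.
Thus the eigenvalues (to 4 decimals) are 1.2361 (modulus 1.2361); -3.2361 (modulus 3.2361); 0 (modulus 0). The spectral radius is the largest modulus: r(A) = (2 + sqrt(20))/2 ≈ 3.2361. (Cross-check: r(A) ≤ ||A||_2 ≈ 8.3231; equality holds whenever A is normal, though it can also hold for some non-normal A.)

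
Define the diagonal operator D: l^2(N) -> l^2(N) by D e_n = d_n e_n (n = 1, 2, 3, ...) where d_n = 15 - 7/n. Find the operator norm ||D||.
||D|| = 15

For a diagonal operator on l^2 with entries d_n, ||D|| = sup_n |d_n|. Here d_1 = 8, d_2 = 23/2, ..., and d_n = 15 - 7/n increases monotonically toward 15. All terms lie in [8, 15), so |d_n| = d_n and the supremum is the limit 15, which is not attained by any individual d_n. Hence ||D|| = 15.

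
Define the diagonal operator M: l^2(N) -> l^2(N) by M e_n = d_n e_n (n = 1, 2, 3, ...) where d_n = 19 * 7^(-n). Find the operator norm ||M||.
||M|| = 19/7 (attained at n = 1)

For M diagonal, ||M|| = sup_n |d_n|. The sequence d_n = 19 * 7^(-n) is positive and strictly decreasing (ratio 7^(-1) < 1), so the supremum is d_1 = 19/7. Hence ||M|| = 19/7.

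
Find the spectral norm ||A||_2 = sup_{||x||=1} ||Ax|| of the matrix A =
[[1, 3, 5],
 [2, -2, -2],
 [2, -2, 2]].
||A||_2 ≈ 6.4879 (= sqrt(largest eigenvalue of A^T A))

||A||_2 = sigma_max(A) = sqrt(lambda_max(A^T A)). Form the symmetric matrix M = A^T A =
[[9, -5, 5],
 [-5, 17, 15],
 [5, 15, 33]].
Its characteristic polynomial (trace, sum of principal 2x2 minors, determinant of M give the coefficients) is
  p(λ) = det(λ I - M) = λ^3 - 59λ^2 + 736λ - 1024.
No integer candidate from the rational root theorem (±divisors of 1024) is a root, so the roots are irrational. The cubic discriminant is Δ = 221737984 > 0, so there are three distinct real roots. p(1) = -346 and p(2) = 220 have opposite signs, so a root lies in (1, 2); Newton's method refines it to λ ≈ 1.588. p(15) = 116 and p(16) = -256 have opposite signs, so a root lies in (15, 16); Newton's method refines it to λ ≈ 15.3192. p(42) = -100 and p(43) = 1040 have opposite signs, so a root lies in (42, 43); Newton's method refines it to λ ≈ 42.0927. Check (Vieta): the three roots sum to 59, matching tr M = 59.
So the eigenvalues of A^T A are ≈ 1.588, 15.3192, 42.0927 (all ≥ 0, as they must be for A^T A). The largest is λ_max ≈ 42.0927, hence ||A||_2 = sqrt(λ_max) ≈ 6.4879.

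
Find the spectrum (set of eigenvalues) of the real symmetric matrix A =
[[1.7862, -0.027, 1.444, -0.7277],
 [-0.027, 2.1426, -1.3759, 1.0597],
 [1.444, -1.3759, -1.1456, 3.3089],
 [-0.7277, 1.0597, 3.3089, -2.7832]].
sigma(A) ≈ {-6, 1, 2, 3}

A is real symmetric, so its spectrum consists of real eigenvalues. Expanding the characteristic polynomial of the displayed matrix gives
  det(λ I - A) = p(λ) = λ^4 + (0)λ^3 + (-25)λ^2 + (60)λ + (-36).
Solving p(λ) = 0 yields eigenvalues ≈ -6, 1, 2, 3. (A is shown rounded to 4 decimals, so these recover the underlying integer eigenvalues to within that precision.)
Verification: the trace of A = 0 equals the sum of eigenvalues 0, and det(A) ≈ -35.9998 matches the eigenvalue product -36.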